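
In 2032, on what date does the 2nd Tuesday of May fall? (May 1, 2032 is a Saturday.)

2032-05-11

May 2032 begins on a Saturday, so the first Tuesday is May 4 (3 days later).
The 2nd Tuesday is 1 weeks later: 4 + 7 = 11.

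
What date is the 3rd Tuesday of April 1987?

1987-04-21

April 1987 begins on a Wednesday, so the first Tuesday is April 7 (6 days later).
The 3rd Tuesday is 2 weeks later: 7 + 14 = 21.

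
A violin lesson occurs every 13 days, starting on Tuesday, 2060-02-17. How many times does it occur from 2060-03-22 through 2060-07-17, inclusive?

Occurrences land 13·i days after 2060-02-17 for i = 0, 1, 2, …
2060-03-22 is 34 days after the start; 34 ÷ 13 = 2 remainder 8; since the remainder is 8, round up to i = 3. First occurrence in the window: #4 on 2060-03-27 (3×13 = 39 days in).
2060-07-17 is 151 days after the start; 151 ÷ 13 = 11 remainder 8. Last occurrence in the window: #12 on 2060-07-09.
Occurrences #4 through #12: 9 in total.

9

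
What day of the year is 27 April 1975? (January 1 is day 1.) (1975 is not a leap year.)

117

Days in months before April: 31 + 28 + 31 = 90.
Plus 27 days into April → day 117.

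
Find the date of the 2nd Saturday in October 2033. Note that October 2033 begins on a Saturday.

October 2033 begins on a Saturday, so the first Saturday is October 1.
The 2nd Saturday is 1 weeks later: 1 + 7 = 8.

8 October 2033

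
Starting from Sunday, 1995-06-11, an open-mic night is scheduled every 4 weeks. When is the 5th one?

The 5th occurrence is 4 intervals after the first: 4 × 28 = 112 days after 1995-06-11.
June has 30 days — 19 days to the end of June leaves 93.
July has 31 days (62 left).
August has 31 days (31 left).
September has 30 days (1 left).
1 day into October → 1995-10-01.

1995-10-01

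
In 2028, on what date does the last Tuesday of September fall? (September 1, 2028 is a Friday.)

2028-09-26

September 2028 begins on a Friday, so the first Tuesday is September 5 (4 days later).
September 2028 has 30 days. Adding weeks: 5, 12, 19, 26 — the last one ≤ 30 is the 26th.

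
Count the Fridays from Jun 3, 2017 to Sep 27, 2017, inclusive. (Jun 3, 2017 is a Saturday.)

16

Jun 3, 2017 is a Saturday; the first Friday on or after it is Jun 9, 2017 (6 days later).
From Jun 9, 2017 to Sep 27, 2017: 21 + 31 + 31 + 27 = 110 days (rest of Jun, Jul, Aug, Sep).
110 ÷ 7 = 15 full weeks with remainder 5, so 15 more Fridays after the first → 16.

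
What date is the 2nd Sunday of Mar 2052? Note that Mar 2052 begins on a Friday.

Mar 2052 begins on a Friday, so the first Sunday is Mar 3 (2 days later).
The 2nd Sunday is 1 weeks later: 3 + 7 = 10.

Mar 10, 2052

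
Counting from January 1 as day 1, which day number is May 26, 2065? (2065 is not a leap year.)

146

Days in months before May: 31 + 28 + 31 + 30 = 120.
Plus 26 days into May → day 146.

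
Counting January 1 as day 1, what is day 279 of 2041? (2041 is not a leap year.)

Jan has 31 days (279 − 31 = 248 remain).
Feb has 28 days (248 − 28 = 220 remain).
Mar has 31 days (220 − 31 = 189 remain).
Apr has 30 days (189 − 30 = 159 remain).
May has 31 days (159 − 31 = 128 remain).
Jun has 30 days (128 − 30 = 98 remain).
Jul has 31 days (98 − 31 = 67 remain).
Aug has 31 days (67 − 31 = 36 remain).
Sep has 30 days (36 − 30 = 6 remain).
6 into Oct → Oct 6.

Oct 6, 2041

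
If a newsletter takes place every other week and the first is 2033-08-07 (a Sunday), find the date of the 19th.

2034-04-16

The 19th occurrence is 18 intervals after the first: 18 × 14 = 252 days after 2033-08-07.
August has 31 days — 24 days to the end of August leaves 228.
September has 30 days (198 left).
October has 31 days (167 left).
November has 30 days (137 left).
December has 31 days (106 left).
January has 31 days (75 left).
February has 28 days (47 left).
March has 31 days (16 left).
16 days into April → 2034-04-16.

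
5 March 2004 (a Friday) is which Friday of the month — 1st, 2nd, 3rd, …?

1st

Day 5 falls in week ⌈5/7⌉ of the month.
Days 1–7 hold the 1st Friday, 8–14 the 2nd, 15–21 the 3rd, 22–28 the 4th, 29–31 the 5th.
5 is in the range for the 1st.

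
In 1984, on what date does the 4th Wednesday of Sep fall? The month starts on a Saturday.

Sep 26, 1984

Sep 1984 begins on a Saturday, so the first Wednesday is Sep 5 (4 days later).
The 4th Wednesday is 3 weeks later: 5 + 21 = 26.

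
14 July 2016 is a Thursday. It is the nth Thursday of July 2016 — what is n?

Day 14 falls in week ⌈14/7⌉ of the month.
Days 1–7 hold the 1st Thursday, 8–14 the 2nd, 15–21 the 3rd, 22–28 the 4th, 29–31 the 5th.
14 is in the range for the 2nd.

2nd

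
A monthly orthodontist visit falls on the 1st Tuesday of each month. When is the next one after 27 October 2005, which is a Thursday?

October 2005 starts on a Saturday, so its 1st Tuesday is 4 October 2005 (3 days in).
That is not after 27 October 2005, so look at November 2005.
November 2005 starts on a Tuesday, so its 1st Tuesday is 1 November 2005.

1 November 2005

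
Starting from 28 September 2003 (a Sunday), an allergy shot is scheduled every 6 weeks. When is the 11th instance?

21 November 2004

The 11th occurrence is 10 intervals after the first: 10 × 42 = 420 days after 28 September 2003.
September has 30 days — 2 days to the end of September leaves 418.
From end of September to end of 2003 is 92 days (326 left).
January has 31 days (295 left).
February has 29 days (266 left).
March has 31 days (235 left).
April has 30 days (205 left).
May has 31 days (174 left).
June has 30 days (144 left).
July has 31 days (113 left).
August has 31 days (82 left).
September has 30 days (52 left).
October has 31 days (21 left).
21 days into November → 21 November 2004.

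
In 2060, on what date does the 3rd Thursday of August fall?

August 2060 begins on a Sunday, so the first Thursday is August 5 (4 days later).
The 3rd Thursday is 2 weeks later: 5 + 14 = 19.

2060-08-19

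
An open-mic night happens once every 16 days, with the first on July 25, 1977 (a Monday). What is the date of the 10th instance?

The 10th occurrence is 9 intervals after the first: 9 × 16 = 144 days after July 25, 1977.
July has 31 days — 6 days to the end of July leaves 138.
August has 31 days (107 left).
September has 30 days (77 left).
October has 31 days (46 left).
November has 30 days (16 left).
16 days into December → December 16, 1977.

December 16, 1977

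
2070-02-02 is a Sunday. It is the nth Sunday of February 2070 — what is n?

1st

Day 2 falls in week ⌈2/7⌉ of the month.
Days 1–7 hold the 1st Sunday, 8–14 the 2nd, 15–21 the 3rd, 22–28 the 4th, 29–31 the 5th.
2 is in the range for the 1st.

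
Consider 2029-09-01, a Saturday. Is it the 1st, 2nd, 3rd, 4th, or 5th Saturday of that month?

1st

Day 1 falls in week ⌈1/7⌉ of the month.
Days 1–7 hold the 1st Saturday, 8–14 the 2nd, 15–21 the 3rd, 22–28 the 4th, 29–31 the 5th.
1 is in the range for the 1st.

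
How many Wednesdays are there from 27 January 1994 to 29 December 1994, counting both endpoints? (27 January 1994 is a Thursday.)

27 January 1994 is a Thursday; the first Wednesday on or after it is 2 February 1994 (6 days later).
From 2 February 1994 to 29 December 1994: 26 + 31 + 30 + 31 + 30 + 31 + 31 + 30 + 31 + 30 + 29 = 330 days (rest of February, March, April, May, June, July, August, September, October, November, December).
330 ÷ 7 = 47 full weeks with remainder 1, so 47 more Wednesdays after the first → 48.

48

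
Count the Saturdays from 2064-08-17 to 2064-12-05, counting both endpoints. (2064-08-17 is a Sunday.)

15

2064-08-17 is a Sunday; the first Saturday on or after it is 2064-08-23 (6 days later).
From 2064-08-23 to 2064-12-05: 8 + 30 + 31 + 30 + 5 = 104 days (rest of August, September, October, November, December).
104 ÷ 7 = 14 full weeks with remainder 6, so 14 more Saturdays after the first → 15.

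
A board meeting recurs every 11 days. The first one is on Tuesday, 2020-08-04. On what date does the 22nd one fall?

2021-03-23

The 22nd occurrence is 21 intervals after the first: 21 × 11 = 231 days after 2020-08-04.
August has 31 days — 27 days to the end of August leaves 204.
September has 30 days (174 left).
October has 31 days (143 left).
November has 30 days (113 left).
December has 31 days (82 left).
January has 31 days (51 left).
February has 28 days (23 left).
23 days into March → 2021-03-23.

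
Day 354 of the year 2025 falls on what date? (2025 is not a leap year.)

20 December 2025

January has 31 days (354 − 31 = 323 remain).
February has 28 days (323 − 28 = 295 remain).
March has 31 days (295 − 31 = 264 remain).
April has 30 days (264 − 30 = 234 remain).
May has 31 days (234 − 31 = 203 remain).
June has 30 days (203 − 30 = 173 remain).
July has 31 days (173 − 31 = 142 remain).
August has 31 days (142 − 31 = 111 remain).
September has 30 days (111 − 30 = 81 remain).
October has 31 days (81 − 31 = 50 remain).
November has 30 days (50 − 30 = 20 remain).
20 into December → December 20.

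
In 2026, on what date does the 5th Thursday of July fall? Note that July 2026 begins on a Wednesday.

July 30, 2026

July 2026 begins on a Wednesday, so the first Thursday is July 2 (1 day later).
The 5th Thursday is 4 weeks later: 2 + 28 = 30.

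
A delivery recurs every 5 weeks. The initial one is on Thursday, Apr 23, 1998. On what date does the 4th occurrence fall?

Aug 6, 1998

The 4th occurrence is 3 intervals after the first: 3 × 35 = 105 days after Apr 23, 1998.
Apr has 30 days — 7 days to the end of Apr leaves 98.
May has 31 days (67 left).
Jun has 30 days (37 left).
Jul has 31 days (6 left).
6 days into Aug → Aug 6, 1998.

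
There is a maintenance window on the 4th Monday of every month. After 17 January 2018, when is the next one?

22 January 2018

January 2018 starts on a Monday; its first Monday is the 1st, so the 4th Monday is the 22nd — 22 January 2018.
22 January 2018 is after 17 January 2018, so that is the next one.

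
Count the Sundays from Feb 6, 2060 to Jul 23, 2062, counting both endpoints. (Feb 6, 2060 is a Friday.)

129

Feb 6, 2060 is a Friday; the first Sunday on or after it is Feb 8, 2060 (2 days later).
From Feb 8, 2060 to Jul 23, 2062: 327 + 365 + 204 = 896 days (rest of 2060, 2061, to Jul 23, 2062 in 2062).
896 ÷ 7 = 128 full weeks with remainder 0, so 128 more Sundays after the first → 129.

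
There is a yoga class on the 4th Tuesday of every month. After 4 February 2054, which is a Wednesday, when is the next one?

February 2054 starts on a Sunday; its first Tuesday is the 3rd, so the 4th Tuesday is the 24th — 24 February 2054.
24 February 2054 is after 4 February 2054, so that is the next one.

24 February 2054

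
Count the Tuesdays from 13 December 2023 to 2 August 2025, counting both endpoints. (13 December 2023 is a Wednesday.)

13 December 2023 is a Wednesday; the first Tuesday on or after it is 19 December 2023 (6 days later).
From 19 December 2023 to 2 August 2025: 12 + 366 + 214 = 592 days (rest of 2023, 2024, to 2 August 2025 in 2025).
592 ÷ 7 = 84 full weeks with remainder 4, so 84 more Tuesdays after the first → 85.

85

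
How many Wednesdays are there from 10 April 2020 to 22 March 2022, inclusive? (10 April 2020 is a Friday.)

101

10 April 2020 is a Friday; the first Wednesday on or after it is 15 April 2020 (5 days later).
From 15 April 2020 to 22 March 2022: 260 + 365 + 81 = 706 days (rest of 2020, 2021, to 22 March 2022 in 2022).
706 ÷ 7 = 100 full weeks with remainder 6, so 100 more Wednesdays after the first → 101.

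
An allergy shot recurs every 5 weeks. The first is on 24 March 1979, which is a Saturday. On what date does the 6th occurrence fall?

15 September 1979

The 6th occurrence is 5 intervals after the first: 5 × 35 = 175 days after 24 March 1979.
March has 31 days — 7 days to the end of March leaves 168.
April has 30 days (138 left).
May has 31 days (107 left).
June has 30 days (77 left).
July has 31 days (46 left).
August has 31 days (15 left).
15 days into September → 15 September 1979.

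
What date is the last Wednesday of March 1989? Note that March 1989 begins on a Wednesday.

March 1989 begins on a Wednesday, so the first Wednesday is March 1.
March 1989 has 31 days. Adding weeks: 1, 8, 15, 22, 29 — the last one ≤ 31 is the 29th.

29 March 1989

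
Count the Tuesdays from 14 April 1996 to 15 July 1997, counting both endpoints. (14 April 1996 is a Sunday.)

66

14 April 1996 is a Sunday; the first Tuesday on or after it is 16 April 1996 (2 days later).
From 16 April 1996 to 15 July 1997: 259 + 196 = 455 days (rest of 1996, to 15 July 1997 in 1997).
455 ÷ 7 = 65 full weeks with remainder 0, so 65 more Tuesdays after the first → 66.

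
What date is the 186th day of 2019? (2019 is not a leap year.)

January has 31 days (186 − 31 = 155 remain).
February has 28 days (155 − 28 = 127 remain).
March has 31 days (127 − 31 = 96 remain).
April has 30 days (96 − 30 = 66 remain).
May has 31 days (66 − 31 = 35 remain).
June has 30 days (35 − 30 = 5 remain).
5 into July → July 5.

July 5, 2019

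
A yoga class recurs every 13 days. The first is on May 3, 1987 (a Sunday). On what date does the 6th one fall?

The 6th occurrence is 5 intervals after the first: 5 × 13 = 65 days after May 3, 1987.
May has 31 days — 28 days to the end of May leaves 37.
Jun has 30 days (7 left).
7 days into Jul → Jul 7, 1987.

Jul 7, 1987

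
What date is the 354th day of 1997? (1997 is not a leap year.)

1997-12-20

January has 31 days (354 − 31 = 323 remain).
February has 28 days (323 − 28 = 295 remain).
March has 31 days (295 − 31 = 264 remain).
April has 30 days (264 − 30 = 234 remain).
May has 31 days (234 − 31 = 203 remain).
June has 30 days (203 − 30 = 173 remain).
July has 31 days (173 − 31 = 142 remain).
August has 31 days (142 − 31 = 111 remain).
September has 30 days (111 − 30 = 81 remain).
October has 31 days (81 − 31 = 50 remain).
November has 30 days (50 − 30 = 20 remain).
20 into December → December 20.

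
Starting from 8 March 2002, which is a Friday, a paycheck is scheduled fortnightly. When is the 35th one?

The 35th occurrence is 34 intervals after the first: 34 × 14 = 476 days after 8 March 2002.
March has 31 days — 23 days to the end of March leaves 453.
From end of March to end of 2002 is 275 days (178 left).
January has 31 days (147 left).
February has 28 days (119 left).
March has 31 days (88 left).
April has 30 days (58 left).
May has 31 days (27 left).
27 days into June → 27 June 2003.

27 June 2003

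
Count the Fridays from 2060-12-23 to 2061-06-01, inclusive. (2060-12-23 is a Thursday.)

2060-12-23 is a Thursday; the first Friday on or after it is 2060-12-24 (1 day later).
From 2060-12-24 to 2061-06-01: 7 + 31 + 28 + 31 + 30 + 31 + 1 = 159 days (rest of December, January, February, March, April, May, June).
159 ÷ 7 = 22 full weeks with remainder 5, so 22 more Fridays after the first → 23.

23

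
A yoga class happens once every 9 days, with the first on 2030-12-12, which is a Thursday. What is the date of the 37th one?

2031-11-01

The 37th occurrence is 36 intervals after the first: 36 × 9 = 324 days after 2030-12-12.
December has 31 days — 19 days to the end of December leaves 305.
January has 31 days (274 left).
February has 28 days (246 left).
March has 31 days (215 left).
April has 30 days (185 left).
May has 31 days (154 left).
June has 30 days (124 left).
July has 31 days (93 left).
August has 31 days (62 left).
September has 30 days (32 left).
October has 31 days (1 left).
1 day into November → 2031-11-01.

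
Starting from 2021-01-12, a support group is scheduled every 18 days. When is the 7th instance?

2021-04-30

The 7th occurrence is 6 intervals after the first: 6 × 18 = 108 days after 2021-01-12.
January has 31 days — 19 days to the end of January leaves 89.
February has 28 days (61 left).
March has 31 days (30 left).
30 days into April → 2021-04-30.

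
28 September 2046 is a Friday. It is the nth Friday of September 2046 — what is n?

4th

Day 28 falls in week ⌈28/7⌉ of the month.
Days 1–7 hold the 1st Friday, 8–14 the 2nd, 15–21 the 3rd, 22–28 the 4th, 29–31 the 5th.
28 is in the range for the 4th.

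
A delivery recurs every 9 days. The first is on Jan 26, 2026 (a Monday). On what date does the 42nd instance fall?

The 42nd occurrence is 41 intervals after the first: 41 × 9 = 369 days after Jan 26, 2026.
Jan has 31 days — 5 days to the end of Jan leaves 364.
Feb has 28 days (336 left).
Mar has 31 days (305 left).
Apr has 30 days (275 left).
May has 31 days (244 left).
Jun has 30 days (214 left).
Jul has 31 days (183 left).
Aug has 31 days (152 left).
Sep has 30 days (122 left).
Oct has 31 days (91 left).
Nov has 30 days (61 left).
Dec has 31 days (30 left).
30 days into Jan → Jan 30, 2027.

Jan 30, 2027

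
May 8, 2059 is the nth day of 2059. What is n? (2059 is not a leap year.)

128

Days in months before May: 31 + 28 + 31 + 30 = 120.
Plus 8 days into May → day 128.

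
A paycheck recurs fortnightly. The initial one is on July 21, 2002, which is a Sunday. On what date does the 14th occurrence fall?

January 19, 2003

The 14th occurrence is 13 intervals after the first: 13 × 14 = 182 days after July 21, 2002.
July has 31 days — 10 days to the end of July leaves 172.
August has 31 days (141 left).
September has 30 days (111 left).
October has 31 days (80 left).
November has 30 days (50 left).
December has 31 days (19 left).
19 days into January → January 19, 2003.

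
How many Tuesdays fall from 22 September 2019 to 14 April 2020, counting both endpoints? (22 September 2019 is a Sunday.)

22 September 2019 is a Sunday; the first Tuesday on or after it is 24 September 2019 (2 days later).
From 24 September 2019 to 14 April 2020: 6 + 31 + 30 + 31 + 31 + 29 + 31 + 14 = 203 days (rest of September, October, November, December, January, February, March, April).
203 ÷ 7 = 29 full weeks with remainder 0, so 29 more Tuesdays after the first → 30.

30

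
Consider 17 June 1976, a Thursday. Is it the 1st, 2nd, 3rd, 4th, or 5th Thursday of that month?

3rd

Day 17 falls in week ⌈17/7⌉ of the month.
Days 1–7 hold the 1st Thursday, 8–14 the 2nd, 15–21 the 3rd, 22–28 the 4th, 29–31 the 5th.
17 is in the range for the 3rd.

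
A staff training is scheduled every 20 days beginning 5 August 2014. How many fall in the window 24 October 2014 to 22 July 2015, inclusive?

14

Occurrences land 20·i days after 5 August 2014 for i = 0, 1, 2, …
24 October 2014 is 80 days after the start; 80 ÷ 20 = 4 remainder 0. First occurrence in the window: #5 on 24 October 2014 (4×20 = 80 days in).
22 July 2015 is 351 days after the start; 351 ÷ 20 = 17 remainder 11. Last occurrence in the window: #18 on 11 July 2015.
Occurrences #5 through #18: 14 in total.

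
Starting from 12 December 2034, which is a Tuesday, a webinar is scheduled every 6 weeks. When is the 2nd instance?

23 January 2035

The 2nd occurrence is 1 interval after the first: 1 × 42 = 42 days after 12 December 2034.
December has 31 days — 19 days to the end of December leaves 23.
23 days into January → 23 January 2035.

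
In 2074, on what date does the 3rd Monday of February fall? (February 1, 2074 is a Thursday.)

February 2074 begins on a Thursday, so the first Monday is February 5 (4 days later).
The 3rd Monday is 2 weeks later: 5 + 14 = 19.

February 19, 2074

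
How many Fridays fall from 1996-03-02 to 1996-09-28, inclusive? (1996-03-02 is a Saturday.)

1996-03-02 is a Saturday; the first Friday on or after it is 1996-03-08 (6 days later).
From 1996-03-08 to 1996-09-28: 23 + 30 + 31 + 30 + 31 + 31 + 28 = 204 days (rest of March, April, May, June, July, August, September).
204 ÷ 7 = 29 full weeks with remainder 1, so 29 more Fridays after the first → 30.

30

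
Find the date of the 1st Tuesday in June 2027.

June 2027 begins on a Tuesday, so the first Tuesday is June 1.

1 June 2027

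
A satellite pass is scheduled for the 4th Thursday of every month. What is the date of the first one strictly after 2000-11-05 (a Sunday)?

2000-11-23

November 2000 starts on a Wednesday; its first Thursday is the 2nd, so the 4th Thursday is the 23rd — 2000-11-23.
2000-11-23 is after 2000-11-05, so that is the next one.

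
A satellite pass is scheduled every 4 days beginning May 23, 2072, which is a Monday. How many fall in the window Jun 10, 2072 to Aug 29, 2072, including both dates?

20

Occurrences land 4·i days after May 23, 2072 for i = 0, 1, 2, …
Jun 10, 2072 is 18 days after the start; 18 ÷ 4 = 4 remainder 2; since the remainder is 2, round up to i = 5. First occurrence in the window: #6 on Jun 12, 2072 (5×4 = 20 days in).
Aug 29, 2072 is 98 days after the start; 98 ÷ 4 = 24 remainder 2. Last occurrence in the window: #25 on Aug 27, 2072.
Occurrences #6 through #25: 20 in total.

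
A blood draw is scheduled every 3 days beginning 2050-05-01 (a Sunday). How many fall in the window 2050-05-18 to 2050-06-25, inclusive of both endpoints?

13

Occurrences land 3·i days after 2050-05-01 for i = 0, 1, 2, …
2050-05-18 is 17 days after the start; 17 ÷ 3 = 5 remainder 2; since the remainder is 2, round up to i = 6. First occurrence in the window: #7 on 2050-05-19 (6×3 = 18 days in).
2050-06-25 is 55 days after the start; 55 ÷ 3 = 18 remainder 1. Last occurrence in the window: #19 on 2050-06-24.
Occurrences #7 through #19: 13 in total.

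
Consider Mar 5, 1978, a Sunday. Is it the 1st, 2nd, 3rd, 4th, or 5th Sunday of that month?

1st

Day 5 falls in week ⌈5/7⌉ of the month.
Days 1–7 hold the 1st Sunday, 8–14 the 2nd, 15–21 the 3rd, 22–28 the 4th, 29–31 the 5th.
5 is in the range for the 1st.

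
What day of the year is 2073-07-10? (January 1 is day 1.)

191

Days in months before July: 31 + 28 + 31 + 30 + 31 + 30 = 181.
Plus 10 days into July → day 191.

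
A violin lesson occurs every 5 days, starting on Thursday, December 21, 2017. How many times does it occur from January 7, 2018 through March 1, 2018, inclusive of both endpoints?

11

Occurrences land 5·i days after December 21, 2017 for i = 0, 1, 2, …
January 7, 2018 is 17 days after the start; 17 ÷ 5 = 3 remainder 2; since the remainder is 2, round up to i = 4. First occurrence in the window: #5 on January 10, 2018 (4×5 = 20 days in).
March 1, 2018 is 70 days after the start; 70 ÷ 5 = 14 remainder 0. Last occurrence in the window: #15 on March 1, 2018.
Occurrences #5 through #15: 11 in total.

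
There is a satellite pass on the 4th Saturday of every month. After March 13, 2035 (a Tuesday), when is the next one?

March 24, 2035

March 2035 starts on a Thursday; its first Saturday is the 3rd, so the 4th Saturday is the 24th — March 24, 2035.
March 24, 2035 is after March 13, 2035, so that is the next one.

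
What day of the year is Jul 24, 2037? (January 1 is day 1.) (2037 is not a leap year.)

205

Days in months before Jul: 31 + 28 + 31 + 30 + 31 + 30 = 181.
Plus 24 days into Jul → day 205.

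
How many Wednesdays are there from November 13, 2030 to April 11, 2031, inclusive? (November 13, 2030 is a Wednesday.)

22

November 13, 2030 is a Wednesday; the first Wednesday on or after it is November 13, 2030.
From November 13, 2030 to April 11, 2031: 17 + 31 + 31 + 28 + 31 + 11 = 149 days (rest of November, December, January, February, March, April).
149 ÷ 7 = 21 full weeks with remainder 2, so 21 more Wednesdays after the first → 22.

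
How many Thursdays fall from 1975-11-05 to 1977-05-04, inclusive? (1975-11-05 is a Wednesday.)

78

1975-11-05 is a Wednesday; the first Thursday on or after it is 1975-11-06 (1 day later).
From 1975-11-06 to 1977-05-04: 55 + 366 + 124 = 545 days (rest of 1975, 1976, to 1977-05-04 in 1977).
545 ÷ 7 = 77 full weeks with remainder 6, so 77 more Thursdays after the first → 78.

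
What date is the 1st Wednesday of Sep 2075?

Sep 2075 begins on a Sunday, so the first Wednesday is Sep 4 (3 days later).

Sep 4, 2075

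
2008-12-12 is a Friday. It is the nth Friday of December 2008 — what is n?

Day 12 falls in week ⌈12/7⌉ of the month.
Days 1–7 hold the 1st Friday, 8–14 the 2nd, 15–21 the 3rd, 22–28 the 4th, 29–31 the 5th.
12 is in the range for the 2nd.

2nd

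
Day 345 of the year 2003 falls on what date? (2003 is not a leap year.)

2003-12-11

January has 31 days (345 − 31 = 314 remain).
February has 28 days (314 − 28 = 286 remain).
March has 31 days (286 − 31 = 255 remain).
April has 30 days (255 − 30 = 225 remain).
May has 31 days (225 − 31 = 194 remain).
June has 30 days (194 − 30 = 164 remain).
July has 31 days (164 − 31 = 133 remain).
August has 31 days (133 − 31 = 102 remain).
September has 30 days (102 − 30 = 72 remain).
October has 31 days (72 − 31 = 41 remain).
November has 30 days (41 − 30 = 11 remain).
11 into December → December 11.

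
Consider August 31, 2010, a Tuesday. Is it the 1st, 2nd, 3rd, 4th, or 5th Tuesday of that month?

5th

Day 31 falls in week ⌈31/7⌉ of the month.
Days 1–7 hold the 1st Tuesday, 8–14 the 2nd, 15–21 the 3rd, 22–28 the 4th, 29–31 the 5th.
31 is in the range for the 5th.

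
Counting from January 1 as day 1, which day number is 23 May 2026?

Days in months before May: 31 + 28 + 31 + 30 = 120.
Plus 23 days into May → day 143.

143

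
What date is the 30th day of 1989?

30 into January → January 30.

1989-01-30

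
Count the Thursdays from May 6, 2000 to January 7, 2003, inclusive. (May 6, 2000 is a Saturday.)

139

May 6, 2000 is a Saturday; the first Thursday on or after it is May 11, 2000 (5 days later).
From May 11, 2000 to January 7, 2003: 234 + 365 + 365 + 7 = 971 days (rest of 2000, 2001, 2002, to January 7, 2003 in 2003).
971 ÷ 7 = 138 full weeks with remainder 5, so 138 more Thursdays after the first → 139.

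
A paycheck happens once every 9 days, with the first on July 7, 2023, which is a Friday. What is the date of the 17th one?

The 17th occurrence is 16 intervals after the first: 16 × 9 = 144 days after July 7, 2023.
July has 31 days — 24 days to the end of July leaves 120.
August has 31 days (89 left).
September has 30 days (59 left).
October has 31 days (28 left).
28 days into November → November 28, 2023.

November 28, 2023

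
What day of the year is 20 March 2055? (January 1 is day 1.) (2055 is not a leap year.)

79

Days in months before March: 31 + 28 = 59.
Plus 20 days into March → day 79.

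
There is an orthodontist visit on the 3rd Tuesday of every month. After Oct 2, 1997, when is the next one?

Oct 1997 starts on a Wednesday; its first Tuesday is the 7th, so the 3rd Tuesday is the 21st — Oct 21, 1997.
Oct 21, 1997 is after Oct 2, 1997, so that is the next one.

Oct 21, 1997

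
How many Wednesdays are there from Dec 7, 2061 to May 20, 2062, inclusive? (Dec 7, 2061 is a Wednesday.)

Dec 7, 2061 is a Wednesday; the first Wednesday on or after it is Dec 7, 2061.
From Dec 7, 2061 to May 20, 2062: 24 + 31 + 28 + 31 + 30 + 20 = 164 days (rest of Dec, Jan, Feb, Mar, Apr, May).
164 ÷ 7 = 23 full weeks with remainder 3, so 23 more Wednesdays after the first → 24.

24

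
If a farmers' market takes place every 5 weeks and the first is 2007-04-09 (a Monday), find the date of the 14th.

The 14th occurrence is 13 intervals after the first: 13 × 35 = 455 days after 2007-04-09.
April has 30 days — 21 days to the end of April leaves 434.
From end of April to end of 2007 is 245 days (189 left).
January has 31 days (158 left).
February has 29 days (129 left).
March has 31 days (98 left).
April has 30 days (68 left).
May has 31 days (37 left).
June has 30 days (7 left).
7 days into July → 2008-07-07.

2008-07-07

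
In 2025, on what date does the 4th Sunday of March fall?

2025-03-23

The first Sunday of March 2025 is March 2.
The 4th Sunday is 3 weeks later: 2 + 21 = 23.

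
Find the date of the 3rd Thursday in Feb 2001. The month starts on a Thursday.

Feb 15, 2001

Feb 2001 begins on a Thursday, so the first Thursday is Feb 1.
The 3rd Thursday is 2 weeks later: 1 + 14 = 15.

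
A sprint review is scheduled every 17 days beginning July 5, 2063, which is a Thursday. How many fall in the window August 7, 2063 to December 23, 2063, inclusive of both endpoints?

9

Occurrences land 17·i days after July 5, 2063 for i = 0, 1, 2, …
August 7, 2063 is 33 days after the start; 33 ÷ 17 = 1 remainder 16; since the remainder is 16, round up to i = 2. First occurrence in the window: #3 on August 8, 2063 (2×17 = 34 days in).
December 23, 2063 is 171 days after the start; 171 ÷ 17 = 10 remainder 1. Last occurrence in the window: #11 on December 22, 2063.
Occurrences #3 through #11: 9 in total.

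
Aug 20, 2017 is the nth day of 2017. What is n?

Days in months before Aug: 31 + 28 + 31 + 30 + 31 + 30 + 31 = 212.
Plus 20 days into Aug → day 232.

232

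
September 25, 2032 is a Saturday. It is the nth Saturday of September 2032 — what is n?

4th

Day 25 falls in week ⌈25/7⌉ of the month.
Days 1–7 hold the 1st Saturday, 8–14 the 2nd, 15–21 the 3rd, 22–28 the 4th, 29–31 the 5th.
25 is in the range for the 4th.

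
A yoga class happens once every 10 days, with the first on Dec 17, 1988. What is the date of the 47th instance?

The 47th occurrence is 46 intervals after the first: 46 × 10 = 460 days after Dec 17, 1988.
Dec has 31 days — 14 days to the end of Dec leaves 446.
1989 has 365 days (81 left).
Jan has 31 days (50 left).
Feb has 28 days (22 left).
22 days into Mar → Mar 22, 1990.

Mar 22, 1990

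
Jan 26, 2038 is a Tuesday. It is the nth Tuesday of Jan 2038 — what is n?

Day 26 falls in week ⌈26/7⌉ of the month.
Days 1–7 hold the 1st Tuesday, 8–14 the 2nd, 15–21 the 3rd, 22–28 the 4th, 29–31 the 5th.
26 is in the range for the 4th.

4th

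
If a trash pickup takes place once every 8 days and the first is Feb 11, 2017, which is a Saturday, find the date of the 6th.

Mar 23, 2017

The 6th occurrence is 5 intervals after the first: 5 × 8 = 40 days after Feb 11, 2017.
Feb has 28 days — 17 days to the end of Feb leaves 23.
23 days into Mar → Mar 23, 2017.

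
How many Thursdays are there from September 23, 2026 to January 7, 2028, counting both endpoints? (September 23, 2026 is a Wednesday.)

September 23, 2026 is a Wednesday; the first Thursday on or after it is September 24, 2026 (1 day later).
From September 24, 2026 to January 7, 2028: 98 + 365 + 7 = 470 days (rest of 2026, 2027, to January 7, 2028 in 2028).
470 ÷ 7 = 67 full weeks with remainder 1, so 67 more Thursdays after the first → 68.

68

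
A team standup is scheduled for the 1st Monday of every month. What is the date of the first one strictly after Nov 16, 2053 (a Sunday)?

Dec 1, 2053

Nov 2053 starts on a Saturday, so its 1st Monday is Nov 3, 2053 (2 days in).
That is not after Nov 16, 2053, so look at Dec 2053.
Dec 2053 starts on a Monday, so its 1st Monday is Dec 1, 2053.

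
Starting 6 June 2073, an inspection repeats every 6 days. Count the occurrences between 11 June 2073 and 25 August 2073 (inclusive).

13

Occurrences land 6·i days after 6 June 2073 for i = 0, 1, 2, …
11 June 2073 is 5 days after the start; 5 ÷ 6 = 0 remainder 5; since the remainder is 5, round up to i = 1. First occurrence in the window: #2 on 12 June 2073 (1×6 = 6 days in).
25 August 2073 is 80 days after the start; 80 ÷ 6 = 13 remainder 2. Last occurrence in the window: #14 on 23 August 2073.
Occurrences #2 through #14: 13 in total.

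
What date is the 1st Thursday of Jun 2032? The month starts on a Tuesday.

Jun 3, 2032

Jun 2032 begins on a Tuesday, so the first Thursday is Jun 3 (2 days later).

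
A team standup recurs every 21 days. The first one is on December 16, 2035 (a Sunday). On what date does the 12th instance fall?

The 12th occurrence is 11 intervals after the first: 11 × 21 = 231 days after December 16, 2035.
December has 31 days — 15 days to the end of December leaves 216.
January has 31 days (185 left).
February has 29 days (156 left).
March has 31 days (125 left).
April has 30 days (95 left).
May has 31 days (64 left).
June has 30 days (34 left).
July has 31 days (3 left).
3 days into August → August 3, 2036.

August 3, 2036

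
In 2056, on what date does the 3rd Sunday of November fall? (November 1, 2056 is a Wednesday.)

19 November 2056

November 2056 begins on a Wednesday, so the first Sunday is November 5 (4 days later).
The 3rd Sunday is 2 weeks later: 5 + 14 = 19.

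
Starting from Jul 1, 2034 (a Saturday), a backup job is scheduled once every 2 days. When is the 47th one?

Oct 1, 2034

The 47th occurrence is 46 intervals after the first: 46 × 2 = 92 days after Jul 1, 2034.
Jul has 31 days — 30 days to the end of Jul leaves 62.
Aug has 31 days (31 left).
Sep has 30 days (1 left).
1 day into Oct → Oct 1, 2034.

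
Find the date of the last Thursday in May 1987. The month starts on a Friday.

May 1987 begins on a Friday, so the first Thursday is May 7 (6 days later).
May 1987 has 31 days. Adding weeks: 7, 14, 21, 28 — the last one ≤ 31 is the 28th.

1987-05-28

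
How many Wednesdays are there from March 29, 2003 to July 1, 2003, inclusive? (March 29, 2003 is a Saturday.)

13

March 29, 2003 is a Saturday; the first Wednesday on or after it is April 2, 2003 (4 days later).
From April 2, 2003 to July 1, 2003: 28 + 31 + 30 + 1 = 90 days (rest of April, May, June, July).
90 ÷ 7 = 12 full weeks with remainder 6, so 12 more Wednesdays after the first → 13.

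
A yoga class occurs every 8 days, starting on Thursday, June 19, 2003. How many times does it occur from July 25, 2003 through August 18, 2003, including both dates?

Occurrences land 8·i days after June 19, 2003 for i = 0, 1, 2, …
July 25, 2003 is 36 days after the start; 36 ÷ 8 = 4 remainder 4; since the remainder is 4, round up to i = 5. First occurrence in the window: #6 on July 29, 2003 (5×8 = 40 days in).
August 18, 2003 is 60 days after the start; 60 ÷ 8 = 7 remainder 4. Last occurrence in the window: #8 on August 14, 2003.
Occurrences #6 through #8: 3 in total.

3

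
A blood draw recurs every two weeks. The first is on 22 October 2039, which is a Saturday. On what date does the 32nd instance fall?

The 32nd occurrence is 31 intervals after the first: 31 × 14 = 434 days after 22 October 2039.
October has 31 days — 9 days to the end of October leaves 425.
From end of October to end of 2039 is 61 days (364 left).
January has 31 days (333 left).
February has 29 days (304 left).
March has 31 days (273 left).
April has 30 days (243 left).
May has 31 days (212 left).
June has 30 days (182 left).
July has 31 days (151 left).
August has 31 days (120 left).
September has 30 days (90 left).
October has 31 days (59 left).
November has 30 days (29 left).
29 days into December → 29 December 2040.

29 December 2040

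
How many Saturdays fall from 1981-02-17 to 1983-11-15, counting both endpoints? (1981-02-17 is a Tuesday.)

1981-02-17 is a Tuesday; the first Saturday on or after it is 1981-02-21 (4 days later).
From 1981-02-21 to 1983-11-15: 313 + 365 + 319 = 997 days (rest of 1981, 1982, to 1983-11-15 in 1983).
997 ÷ 7 = 142 full weeks with remainder 3, so 142 more Saturdays after the first → 143.

143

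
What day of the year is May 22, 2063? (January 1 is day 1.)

142

Days in months before May: 31 + 28 + 31 + 30 = 120.
Plus 22 days into May → day 142.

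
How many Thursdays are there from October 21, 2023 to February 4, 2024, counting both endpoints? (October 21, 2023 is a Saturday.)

15

October 21, 2023 is a Saturday; the first Thursday on or after it is October 26, 2023 (5 days later).
From October 26, 2023 to February 4, 2024: 5 + 30 + 31 + 31 + 4 = 101 days (rest of October, November, December, January, February).
101 ÷ 7 = 14 full weeks with remainder 3, so 14 more Thursdays after the first → 15.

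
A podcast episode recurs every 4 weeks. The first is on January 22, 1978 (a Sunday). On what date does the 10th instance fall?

October 1, 1978

The 10th occurrence is 9 intervals after the first: 9 × 28 = 252 days after January 22, 1978.
January has 31 days — 9 days to the end of January leaves 243.
February has 28 days (215 left).
March has 31 days (184 left).
April has 30 days (154 left).
May has 31 days (123 left).
June has 30 days (93 left).
July has 31 days (62 left).
August has 31 days (31 left).
September has 30 days (1 left).
1 day into October → October 1, 1978.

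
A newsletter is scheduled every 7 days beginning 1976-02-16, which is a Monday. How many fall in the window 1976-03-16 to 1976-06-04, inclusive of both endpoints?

Occurrences land 7·i days after 1976-02-16 for i = 0, 1, 2, …
1976-03-16 is 29 days after the start; 29 ÷ 7 = 4 remainder 1; since the remainder is 1, round up to i = 5. First occurrence in the window: #6 on 1976-03-22 (5×7 = 35 days in).
1976-06-04 is 109 days after the start; 109 ÷ 7 = 15 remainder 4. Last occurrence in the window: #16 on 1976-05-31.
Occurrences #6 through #16: 11 in total.

11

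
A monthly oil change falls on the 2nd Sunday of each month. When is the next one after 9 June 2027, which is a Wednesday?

13 June 2027

June 2027 starts on a Tuesday; its first Sunday is the 6th, so the 2nd Sunday is the 13th — 13 June 2027.
13 June 2027 is after 9 June 2027, so that is the next one.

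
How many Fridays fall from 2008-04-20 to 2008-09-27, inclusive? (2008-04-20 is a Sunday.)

23

2008-04-20 is a Sunday; the first Friday on or after it is 2008-04-25 (5 days later).
From 2008-04-25 to 2008-09-27: 5 + 31 + 30 + 31 + 31 + 27 = 155 days (rest of April, May, June, July, August, September).
155 ÷ 7 = 22 full weeks with remainder 1, so 22 more Fridays after the first → 23.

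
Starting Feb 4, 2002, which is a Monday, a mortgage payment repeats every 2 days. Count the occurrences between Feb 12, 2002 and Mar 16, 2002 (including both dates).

Occurrences land 2·i days after Feb 4, 2002 for i = 0, 1, 2, …
Feb 12, 2002 is 8 days after the start; 8 ÷ 2 = 4 remainder 0. First occurrence in the window: #5 on Feb 12, 2002 (4×2 = 8 days in).
Mar 16, 2002 is 40 days after the start; 40 ÷ 2 = 20 remainder 0. Last occurrence in the window: #21 on Mar 16, 2002.
Occurrences #5 through #21: 17 in total.

17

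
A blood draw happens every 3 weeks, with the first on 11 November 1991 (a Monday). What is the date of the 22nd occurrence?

25 January 1993

The 22nd occurrence is 21 intervals after the first: 21 × 21 = 441 days after 11 November 1991.
November has 30 days — 19 days to the end of November leaves 422.
From end of November to end of 1991 is 31 days (391 left).
1992 has 366 days (25 left).
25 days into January → 25 January 1993.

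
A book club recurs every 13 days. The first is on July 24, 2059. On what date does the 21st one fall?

April 9, 2060

The 21st occurrence is 20 intervals after the first: 20 × 13 = 260 days after July 24, 2059.
July has 31 days — 7 days to the end of July leaves 253.
August has 31 days (222 left).
September has 30 days (192 left).
October has 31 days (161 left).
November has 30 days (131 left).
December has 31 days (100 left).
January has 31 days (69 left).
February has 29 days (40 left).
March has 31 days (9 left).
9 days into April → April 9, 2060.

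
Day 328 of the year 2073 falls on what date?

24 November 2073

January has 31 days (328 − 31 = 297 remain).
February has 28 days (297 − 28 = 269 remain).
March has 31 days (269 − 31 = 238 remain).
April has 30 days (238 − 30 = 208 remain).
May has 31 days (208 − 31 = 177 remain).
June has 30 days (177 − 30 = 147 remain).
July has 31 days (147 − 31 = 116 remain).
August has 31 days (116 − 31 = 85 remain).
September has 30 days (85 − 30 = 55 remain).
October has 31 days (55 − 31 = 24 remain).
24 into November → November 24.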